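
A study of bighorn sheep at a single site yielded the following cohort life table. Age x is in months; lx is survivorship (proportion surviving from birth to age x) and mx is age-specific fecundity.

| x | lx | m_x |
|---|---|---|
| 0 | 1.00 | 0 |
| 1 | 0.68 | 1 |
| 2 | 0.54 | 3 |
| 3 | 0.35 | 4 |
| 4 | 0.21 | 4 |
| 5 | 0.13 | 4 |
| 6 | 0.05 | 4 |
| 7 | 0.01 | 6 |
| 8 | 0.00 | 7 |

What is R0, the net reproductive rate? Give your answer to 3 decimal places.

lx·mx by age: 0, 0.68, 1.62, 1.4, 0.84, 0.52, 0.2, 0.06, 0
R0 = Σ lx·mx = 5.32 → 5.320

5.320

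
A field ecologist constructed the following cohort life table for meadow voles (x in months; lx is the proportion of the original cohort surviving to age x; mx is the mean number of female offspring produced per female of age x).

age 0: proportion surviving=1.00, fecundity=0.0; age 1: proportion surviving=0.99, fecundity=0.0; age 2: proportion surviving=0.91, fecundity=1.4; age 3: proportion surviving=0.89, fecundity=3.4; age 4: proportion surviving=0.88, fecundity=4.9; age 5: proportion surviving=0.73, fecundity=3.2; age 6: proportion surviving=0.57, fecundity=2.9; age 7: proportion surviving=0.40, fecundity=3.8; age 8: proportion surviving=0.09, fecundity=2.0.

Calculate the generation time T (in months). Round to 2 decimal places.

lx·mx: 0, 0, 1.274, 3.026, 4.312, 2.336, 1.653, 1.52, 0.18 → R0 = 14.301
x·lx·mx: 0, 0, 2.548, 9.078, 17.248, 11.68, 9.918, 10.64, 1.44 → Σ = 62.552
T = 62.552 / 14.301 = 4.37396… → 4.37

4.37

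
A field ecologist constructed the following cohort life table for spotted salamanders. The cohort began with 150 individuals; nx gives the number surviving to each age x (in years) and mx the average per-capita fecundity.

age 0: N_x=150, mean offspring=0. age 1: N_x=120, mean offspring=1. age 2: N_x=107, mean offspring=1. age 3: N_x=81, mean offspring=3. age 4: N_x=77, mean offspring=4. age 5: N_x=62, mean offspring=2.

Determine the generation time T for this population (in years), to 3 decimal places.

lx = nx/n0 = nx/150: 1, 0.8, 0.71333…, 0.54, 0.51333…, 0.41333…
lx·mx: 0, 0.8, 0.713333…, 1.62, 2.053333…, 0.826667… → R0 = 6.013333…
x·lx·mx: 0, 0.8, 1.426667…, 4.86, 8.213333…, 4.133333… → Σ = 19.433333…
T = 19.433333… / 6.013333… = 3.231707… → 3.232

3.232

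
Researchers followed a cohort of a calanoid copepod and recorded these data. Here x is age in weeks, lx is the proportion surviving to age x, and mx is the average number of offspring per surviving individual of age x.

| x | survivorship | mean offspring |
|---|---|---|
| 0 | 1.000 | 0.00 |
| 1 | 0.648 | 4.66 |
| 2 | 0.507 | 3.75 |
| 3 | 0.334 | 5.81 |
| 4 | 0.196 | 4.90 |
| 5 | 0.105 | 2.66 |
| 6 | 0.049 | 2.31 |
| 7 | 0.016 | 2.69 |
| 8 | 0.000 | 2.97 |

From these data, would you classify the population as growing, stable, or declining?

R0 = Σ lx·mx = 0 + 3.01968 + 1.90125 + 1.94054 + 0.9604 + 0.2793 + 0.11319 + 0.04304 + 0 = 8.2574
R0 > 1, so the population is growing.

growing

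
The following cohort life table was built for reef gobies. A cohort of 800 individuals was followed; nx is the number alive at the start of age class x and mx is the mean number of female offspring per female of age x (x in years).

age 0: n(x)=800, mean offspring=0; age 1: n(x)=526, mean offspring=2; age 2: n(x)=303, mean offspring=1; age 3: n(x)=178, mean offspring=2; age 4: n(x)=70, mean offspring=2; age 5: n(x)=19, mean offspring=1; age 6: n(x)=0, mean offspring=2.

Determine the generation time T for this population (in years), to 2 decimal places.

lx = nx/n0 = nx/800: 1, 0.6575, 0.37875, 0.2225, 0.0875, 0.02375, 0
lx·mx: 0, 1.315, 0.37875, 0.445, 0.175, 0.02375, 0 → R0 = 2.3375
x·lx·mx: 0, 1.315, 0.7575, 1.335, 0.7, 0.11875, 0 → Σ = 4.22625
T = 4.22625 / 2.3375 = 1.808021… → 1.81

1.81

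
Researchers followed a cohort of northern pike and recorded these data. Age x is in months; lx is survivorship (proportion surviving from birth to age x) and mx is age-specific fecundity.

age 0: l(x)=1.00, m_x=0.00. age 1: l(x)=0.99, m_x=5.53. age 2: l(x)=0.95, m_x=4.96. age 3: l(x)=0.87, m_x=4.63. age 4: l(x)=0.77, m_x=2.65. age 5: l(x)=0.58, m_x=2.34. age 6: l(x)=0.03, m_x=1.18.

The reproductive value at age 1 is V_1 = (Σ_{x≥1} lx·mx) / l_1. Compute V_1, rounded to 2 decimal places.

17.83

lx·mx for x ≥ 1: 5.4747, 4.712, 4.0281, 2.0405, 1.3572, 0.0354 → sum = 17.6479
V_1 = 17.6479 / l_1 = 17.6479 / 0.99 = 17.826162… → 17.83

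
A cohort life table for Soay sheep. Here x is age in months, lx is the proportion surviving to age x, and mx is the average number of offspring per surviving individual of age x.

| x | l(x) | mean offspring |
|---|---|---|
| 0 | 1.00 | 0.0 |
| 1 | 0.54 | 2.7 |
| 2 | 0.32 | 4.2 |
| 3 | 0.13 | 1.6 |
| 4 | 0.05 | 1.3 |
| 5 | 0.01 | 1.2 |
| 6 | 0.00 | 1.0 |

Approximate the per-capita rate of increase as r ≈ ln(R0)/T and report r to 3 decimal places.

0.684

R0 = Σ lx·mx = 0 + 1.458 + 1.344 + 0.208 + 0.065 + 0.012 + 0 = 3.087
Σ x·lx·mx = 5.09; T = 5.09/3.087 = 1.64885…
r ≈ ln(R0)/T = ln(3.087)/1.64885… = 0.68363… → 0.684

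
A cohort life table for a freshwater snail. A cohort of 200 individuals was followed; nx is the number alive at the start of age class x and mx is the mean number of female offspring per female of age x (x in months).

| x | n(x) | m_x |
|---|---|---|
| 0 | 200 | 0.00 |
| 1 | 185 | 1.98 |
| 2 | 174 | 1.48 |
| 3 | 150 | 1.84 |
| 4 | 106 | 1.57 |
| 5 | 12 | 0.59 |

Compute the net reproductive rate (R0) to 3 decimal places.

5.367

lx = nx/n0 = nx/200: 1, 0.925, 0.87, 0.75, 0.53, 0.06
lx·mx by age: 0, 1.8315, 1.2876, 1.38, 0.8321, 0.0354
R0 = Σ lx·mx = 5.3666 → 5.367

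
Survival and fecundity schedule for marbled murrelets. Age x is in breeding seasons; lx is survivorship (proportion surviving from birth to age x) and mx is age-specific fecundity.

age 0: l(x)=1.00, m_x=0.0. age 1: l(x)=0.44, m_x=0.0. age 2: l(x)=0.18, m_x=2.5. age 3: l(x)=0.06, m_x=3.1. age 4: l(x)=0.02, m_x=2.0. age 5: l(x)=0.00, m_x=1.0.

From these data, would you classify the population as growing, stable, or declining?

declining

R0 = Σ lx·mx = 0 + 0 + 0.45 + 0.186 + 0.04 + 0 = 0.676
R0 < 1, so the population is declining.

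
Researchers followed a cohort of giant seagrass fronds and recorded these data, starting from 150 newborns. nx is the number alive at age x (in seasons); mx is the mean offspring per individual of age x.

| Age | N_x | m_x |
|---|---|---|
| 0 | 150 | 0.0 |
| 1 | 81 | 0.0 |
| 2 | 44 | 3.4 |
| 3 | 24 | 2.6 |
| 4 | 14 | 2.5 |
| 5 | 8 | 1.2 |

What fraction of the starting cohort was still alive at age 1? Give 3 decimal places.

l_1 = n_1/n_0 = 81/150 = 0.54 → 0.540

0.540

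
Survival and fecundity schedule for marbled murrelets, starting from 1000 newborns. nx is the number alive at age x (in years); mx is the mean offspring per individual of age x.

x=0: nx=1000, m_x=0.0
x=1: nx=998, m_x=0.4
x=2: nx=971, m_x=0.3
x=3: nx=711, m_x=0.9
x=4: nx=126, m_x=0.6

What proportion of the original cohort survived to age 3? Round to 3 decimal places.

l_3 = n_3/n_0 = 711/1000 = 0.711 → 0.711

0.711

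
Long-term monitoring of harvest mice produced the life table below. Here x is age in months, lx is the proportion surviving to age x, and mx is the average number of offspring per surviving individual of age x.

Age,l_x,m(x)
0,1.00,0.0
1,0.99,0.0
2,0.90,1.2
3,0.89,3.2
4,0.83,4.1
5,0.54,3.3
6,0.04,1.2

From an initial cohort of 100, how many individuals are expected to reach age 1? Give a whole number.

99

Expected survivors = N0 · l_1 = 100 × 0.99 = 99 → 99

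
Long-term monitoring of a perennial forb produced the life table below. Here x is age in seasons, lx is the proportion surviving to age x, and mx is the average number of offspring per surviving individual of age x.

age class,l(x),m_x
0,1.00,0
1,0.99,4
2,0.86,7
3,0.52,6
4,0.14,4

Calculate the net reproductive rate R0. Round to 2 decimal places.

13.66

lx·mx by age: 0, 3.96, 6.02, 3.12, 0.56
R0 = Σ lx·mx = 13.66 → 13.66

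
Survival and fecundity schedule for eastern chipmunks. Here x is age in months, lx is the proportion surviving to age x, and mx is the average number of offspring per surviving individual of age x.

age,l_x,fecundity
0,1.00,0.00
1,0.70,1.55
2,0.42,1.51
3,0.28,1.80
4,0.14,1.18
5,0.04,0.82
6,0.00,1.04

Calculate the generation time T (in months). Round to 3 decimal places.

lx·mx: 0, 1.085, 0.6342, 0.504, 0.1652, 0.0328, 0 → R0 = 2.4212
x·lx·mx: 0, 1.085, 1.2684, 1.512, 0.6608, 0.164, 0 → Σ = 4.6902
T = 4.6902 / 2.4212 = 1.937139… → 1.937

1.937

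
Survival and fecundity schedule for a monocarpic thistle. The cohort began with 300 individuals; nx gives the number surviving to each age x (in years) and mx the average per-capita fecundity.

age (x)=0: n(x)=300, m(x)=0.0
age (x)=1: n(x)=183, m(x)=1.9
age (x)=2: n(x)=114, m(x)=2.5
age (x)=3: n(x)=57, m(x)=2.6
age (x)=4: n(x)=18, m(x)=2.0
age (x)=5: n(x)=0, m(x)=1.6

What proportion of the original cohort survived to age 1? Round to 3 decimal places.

l_1 = n_1/n_0 = 183/300 = 0.61 → 0.610

0.610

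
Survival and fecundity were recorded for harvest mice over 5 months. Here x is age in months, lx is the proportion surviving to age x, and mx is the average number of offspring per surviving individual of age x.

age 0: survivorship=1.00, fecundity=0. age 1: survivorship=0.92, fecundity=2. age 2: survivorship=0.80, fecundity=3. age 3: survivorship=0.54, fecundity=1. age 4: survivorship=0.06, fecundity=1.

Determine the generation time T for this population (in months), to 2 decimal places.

lx·mx: 0, 1.84, 2.4, 0.54, 0.06 → R0 = 4.84
x·lx·mx: 0, 1.84, 4.8, 1.62, 0.24 → Σ = 8.5
T = 8.5 / 4.84 = 1.756198… → 1.76

1.76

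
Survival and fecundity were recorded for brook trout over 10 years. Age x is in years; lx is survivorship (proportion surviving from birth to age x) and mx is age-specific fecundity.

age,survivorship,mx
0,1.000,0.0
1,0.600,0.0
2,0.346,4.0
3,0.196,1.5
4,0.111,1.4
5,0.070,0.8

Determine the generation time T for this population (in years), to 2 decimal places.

2.41

lx·mx: 0, 0, 1.384, 0.294, 0.1554, 0.056 → R0 = 1.8894
x·lx·mx: 0, 0, 2.768, 0.882, 0.6216, 0.28 → Σ = 4.5516
T = 4.5516 / 1.8894 = 2.409019… → 2.41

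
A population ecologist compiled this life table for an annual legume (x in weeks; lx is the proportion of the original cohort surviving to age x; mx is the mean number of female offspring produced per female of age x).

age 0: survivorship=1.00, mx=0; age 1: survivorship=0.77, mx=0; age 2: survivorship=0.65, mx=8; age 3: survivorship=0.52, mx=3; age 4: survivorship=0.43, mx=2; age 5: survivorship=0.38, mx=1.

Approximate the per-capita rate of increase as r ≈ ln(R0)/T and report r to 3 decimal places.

0.815

R0 = Σ lx·mx = 0 + 0 + 5.2 + 1.56 + 0.86 + 0.38 = 8
Σ x·lx·mx = 20.42; T = 20.42/8 = 2.5525
r ≈ ln(R0)/T = ln(8)/2.5525 = 0.81467… → 0.815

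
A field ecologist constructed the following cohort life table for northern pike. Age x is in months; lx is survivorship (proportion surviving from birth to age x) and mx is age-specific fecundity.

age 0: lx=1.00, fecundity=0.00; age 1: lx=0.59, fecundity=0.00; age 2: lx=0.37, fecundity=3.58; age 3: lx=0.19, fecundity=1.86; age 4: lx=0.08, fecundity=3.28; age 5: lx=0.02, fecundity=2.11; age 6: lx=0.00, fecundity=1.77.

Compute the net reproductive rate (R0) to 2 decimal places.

1.98

lx·mx by age: 0, 0, 1.3246, 0.3534, 0.2624, 0.0422, 0
R0 = Σ lx·mx = 1.9826 → 1.98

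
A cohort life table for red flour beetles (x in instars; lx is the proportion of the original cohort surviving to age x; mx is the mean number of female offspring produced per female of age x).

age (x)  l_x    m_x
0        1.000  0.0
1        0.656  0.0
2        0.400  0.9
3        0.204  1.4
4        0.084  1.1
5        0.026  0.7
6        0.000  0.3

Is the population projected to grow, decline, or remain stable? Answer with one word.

R0 = Σ lx·mx = 0 + 0 + 0.36 + 0.2856 + 0.0924 + 0.0182 + 0 = 0.7562
R0 < 1, so the population is declining.

declining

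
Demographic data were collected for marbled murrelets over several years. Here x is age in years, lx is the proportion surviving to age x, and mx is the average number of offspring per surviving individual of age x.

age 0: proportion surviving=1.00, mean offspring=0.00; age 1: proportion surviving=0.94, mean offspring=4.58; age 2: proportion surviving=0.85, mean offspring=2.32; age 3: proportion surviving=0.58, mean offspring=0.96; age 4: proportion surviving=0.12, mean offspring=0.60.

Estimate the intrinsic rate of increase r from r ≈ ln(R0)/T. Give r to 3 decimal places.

R0 = Σ lx·mx = 0 + 4.3052 + 1.972 + 0.5568 + 0.072 = 6.906
Σ x·lx·mx = 10.2076; T = 10.2076/6.906 = 1.47808…
r ≈ ln(R0)/T = ln(6.906)/1.47808… = 1.30737… → 1.307

1.307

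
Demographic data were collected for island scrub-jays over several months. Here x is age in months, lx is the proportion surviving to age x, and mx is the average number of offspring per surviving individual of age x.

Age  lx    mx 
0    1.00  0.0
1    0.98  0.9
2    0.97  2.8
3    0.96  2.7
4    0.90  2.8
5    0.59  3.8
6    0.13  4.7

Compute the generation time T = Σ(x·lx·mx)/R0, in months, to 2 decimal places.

lx·mx: 0, 0.882, 2.716, 2.592, 2.52, 2.242, 0.611 → R0 = 11.563
x·lx·mx: 0, 0.882, 5.432, 7.776, 10.08, 11.21, 3.666 → Σ = 39.046
T = 39.046 / 11.563 = 3.376805… → 3.38

3.38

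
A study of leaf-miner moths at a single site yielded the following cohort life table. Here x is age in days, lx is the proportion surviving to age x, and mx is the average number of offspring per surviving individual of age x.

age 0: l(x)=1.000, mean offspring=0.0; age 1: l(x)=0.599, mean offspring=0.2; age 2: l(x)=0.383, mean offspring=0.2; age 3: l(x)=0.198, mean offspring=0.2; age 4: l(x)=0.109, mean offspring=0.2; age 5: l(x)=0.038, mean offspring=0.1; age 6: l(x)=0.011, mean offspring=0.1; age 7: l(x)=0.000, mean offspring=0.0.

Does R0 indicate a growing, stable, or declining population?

declining

R0 = Σ lx·mx = 0 + 0.1198 + 0.0766 + 0.0396 + 0.0218 + 0.0038 + 0.0011 + 0 = 0.2627
R0 < 1, so the population is declining.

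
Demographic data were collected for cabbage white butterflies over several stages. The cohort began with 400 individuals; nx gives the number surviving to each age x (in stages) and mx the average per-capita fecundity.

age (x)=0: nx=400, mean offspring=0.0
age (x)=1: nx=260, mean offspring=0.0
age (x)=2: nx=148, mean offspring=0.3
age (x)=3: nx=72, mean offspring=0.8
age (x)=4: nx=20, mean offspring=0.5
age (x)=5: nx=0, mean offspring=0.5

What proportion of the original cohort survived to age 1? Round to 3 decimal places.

l_1 = n_1/n_0 = 260/400 = 0.65 → 0.650

0.650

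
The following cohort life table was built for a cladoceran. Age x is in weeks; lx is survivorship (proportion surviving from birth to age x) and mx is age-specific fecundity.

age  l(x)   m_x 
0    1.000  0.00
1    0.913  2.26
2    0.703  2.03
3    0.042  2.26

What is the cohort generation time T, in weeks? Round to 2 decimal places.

lx·mx: 0, 2.06338, 1.42709, 0.09492 → R0 = 3.58539
x·lx·mx: 0, 2.06338, 2.85418, 0.28476 → Σ = 5.20232
T = 5.20232 / 3.58539 = 1.450977… → 1.45

1.45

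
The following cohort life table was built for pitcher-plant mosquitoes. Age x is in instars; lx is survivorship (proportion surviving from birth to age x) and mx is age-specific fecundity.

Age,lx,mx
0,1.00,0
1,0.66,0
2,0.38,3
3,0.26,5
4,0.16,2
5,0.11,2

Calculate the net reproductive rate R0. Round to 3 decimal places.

2.980

lx·mx by age: 0, 0, 1.14, 1.3, 0.32, 0.22
R0 = Σ lx·mx = 2.98 → 2.980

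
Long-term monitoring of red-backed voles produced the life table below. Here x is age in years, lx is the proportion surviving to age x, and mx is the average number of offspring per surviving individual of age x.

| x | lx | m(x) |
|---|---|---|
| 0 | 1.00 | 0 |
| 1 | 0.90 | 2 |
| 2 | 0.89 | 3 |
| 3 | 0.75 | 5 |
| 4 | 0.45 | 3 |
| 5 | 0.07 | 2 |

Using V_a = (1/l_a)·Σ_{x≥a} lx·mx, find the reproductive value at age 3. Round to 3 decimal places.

lx·mx for x ≥ 3: 3.75, 1.35, 0.14 → sum = 5.24
V_3 = 5.24 / l_3 = 5.24 / 0.75 = 6.986667… → 6.987

6.987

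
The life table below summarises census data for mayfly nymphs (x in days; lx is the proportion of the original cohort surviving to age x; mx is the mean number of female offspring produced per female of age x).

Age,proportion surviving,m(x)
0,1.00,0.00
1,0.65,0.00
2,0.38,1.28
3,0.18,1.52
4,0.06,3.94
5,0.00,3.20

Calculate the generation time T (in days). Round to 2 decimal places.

2.75

lx·mx: 0, 0, 0.4864, 0.2736, 0.2364, 0 → R0 = 0.9964
x·lx·mx: 0, 0, 0.9728, 0.8208, 0.9456, 0 → Σ = 2.7392
T = 2.7392 / 0.9964 = 2.749097… → 2.75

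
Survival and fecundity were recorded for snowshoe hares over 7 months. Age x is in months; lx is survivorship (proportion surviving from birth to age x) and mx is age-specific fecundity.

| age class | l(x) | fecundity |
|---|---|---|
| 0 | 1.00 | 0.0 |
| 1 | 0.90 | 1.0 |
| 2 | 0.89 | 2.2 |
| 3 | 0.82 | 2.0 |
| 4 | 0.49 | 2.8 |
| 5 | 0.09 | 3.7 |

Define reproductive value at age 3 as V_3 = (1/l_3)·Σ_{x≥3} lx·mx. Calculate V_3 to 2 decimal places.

lx·mx for x ≥ 3: 1.64, 1.372, 0.333 → sum = 3.345
V_3 = 3.345 / l_3 = 3.345 / 0.82 = 4.079268… → 4.08

4.08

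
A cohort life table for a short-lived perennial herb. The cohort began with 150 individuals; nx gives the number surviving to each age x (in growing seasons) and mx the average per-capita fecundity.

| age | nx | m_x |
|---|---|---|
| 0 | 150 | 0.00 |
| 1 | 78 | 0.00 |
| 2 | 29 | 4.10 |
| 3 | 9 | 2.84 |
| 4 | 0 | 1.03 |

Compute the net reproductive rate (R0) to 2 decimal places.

0.96

lx = nx/n0 = nx/150: 1, 0.52, 0.19333…, 0.06, 0
lx·mx by age: 0, 0, 0.792667…, 0.1704, 0
R0 = Σ lx·mx = 0.963067… → 0.96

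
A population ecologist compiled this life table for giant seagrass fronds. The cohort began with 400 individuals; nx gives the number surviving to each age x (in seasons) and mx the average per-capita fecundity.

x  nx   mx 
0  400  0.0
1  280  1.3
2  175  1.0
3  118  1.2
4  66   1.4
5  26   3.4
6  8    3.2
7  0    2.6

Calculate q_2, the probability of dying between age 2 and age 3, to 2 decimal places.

lx = nx/n0 = nx/400: 1, 0.7, 0.4375, 0.295, 0.165, 0.065, 0.02, 0
q_2 = (l_2 − l_3) / l_2 = (0.4375 − 0.295) / 0.4375
     = 0.1425 / 0.4375 = 0.325714… → 0.33

0.33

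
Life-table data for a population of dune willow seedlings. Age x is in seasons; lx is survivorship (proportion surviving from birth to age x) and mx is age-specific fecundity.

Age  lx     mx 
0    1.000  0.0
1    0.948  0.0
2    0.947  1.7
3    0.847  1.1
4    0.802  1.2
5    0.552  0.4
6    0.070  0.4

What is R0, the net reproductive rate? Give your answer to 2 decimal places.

lx·mx by age: 0, 0, 1.6099, 0.9317, 0.9624, 0.2208, 0.028
R0 = Σ lx·mx = 3.7528 → 3.75

3.75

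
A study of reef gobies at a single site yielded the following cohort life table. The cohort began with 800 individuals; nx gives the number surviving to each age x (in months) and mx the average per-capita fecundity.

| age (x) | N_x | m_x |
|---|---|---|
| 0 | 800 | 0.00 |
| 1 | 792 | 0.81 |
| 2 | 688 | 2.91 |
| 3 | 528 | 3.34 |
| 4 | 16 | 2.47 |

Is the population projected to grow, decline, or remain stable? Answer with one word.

growing

lx = nx/n0 = nx/800: 1, 0.99, 0.86, 0.66, 0.02
R0 = Σ lx·mx = 0 + 0.8019 + 2.5026 + 2.2044 + 0.0494 = 5.5583
R0 > 1, so the population is growing.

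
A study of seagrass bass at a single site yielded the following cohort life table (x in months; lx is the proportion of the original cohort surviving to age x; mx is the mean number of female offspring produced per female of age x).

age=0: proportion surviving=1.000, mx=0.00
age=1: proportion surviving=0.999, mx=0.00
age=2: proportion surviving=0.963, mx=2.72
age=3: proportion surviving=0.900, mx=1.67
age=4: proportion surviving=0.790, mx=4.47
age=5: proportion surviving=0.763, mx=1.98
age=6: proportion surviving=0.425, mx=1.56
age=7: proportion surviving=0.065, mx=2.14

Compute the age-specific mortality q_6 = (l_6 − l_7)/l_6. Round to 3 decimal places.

q_6 = (l_6 − l_7) / l_6 = (0.425 − 0.065) / 0.425
     = 0.36 / 0.425 = 0.847059… → 0.847

0.847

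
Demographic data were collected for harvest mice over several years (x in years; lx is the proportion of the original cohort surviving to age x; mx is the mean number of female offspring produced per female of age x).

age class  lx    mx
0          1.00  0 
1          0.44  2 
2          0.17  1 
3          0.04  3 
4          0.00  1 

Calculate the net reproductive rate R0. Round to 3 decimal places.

1.170

lx·mx by age: 0, 0.88, 0.17, 0.12, 0
R0 = Σ lx·mx = 1.17 → 1.170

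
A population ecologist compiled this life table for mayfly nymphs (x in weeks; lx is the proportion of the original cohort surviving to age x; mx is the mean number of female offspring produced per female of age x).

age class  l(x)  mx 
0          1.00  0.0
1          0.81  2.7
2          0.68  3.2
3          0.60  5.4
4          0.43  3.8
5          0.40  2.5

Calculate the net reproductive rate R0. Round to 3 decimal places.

10.237

lx·mx by age: 0, 2.187, 2.176, 3.24, 1.634, 1
R0 = Σ lx·mx = 10.237 → 10.237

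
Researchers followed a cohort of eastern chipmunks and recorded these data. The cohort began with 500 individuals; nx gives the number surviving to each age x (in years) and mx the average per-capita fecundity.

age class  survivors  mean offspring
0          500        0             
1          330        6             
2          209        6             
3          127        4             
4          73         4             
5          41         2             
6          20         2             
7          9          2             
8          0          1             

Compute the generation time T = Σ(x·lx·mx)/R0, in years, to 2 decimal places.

1.91

lx = nx/n0 = nx/500: 1, 0.66, 0.418, 0.254, 0.146, 0.082, 0.04, 0.018, 0
lx·mx: 0, 3.96, 2.508, 1.016, 0.584, 0.164, 0.08, 0.036, 0 → R0 = 8.348
x·lx·mx: 0, 3.96, 5.016, 3.048, 2.336, 0.82, 0.48, 0.252, 0 → Σ = 15.912
T = 15.912 / 8.348 = 1.906085… → 1.91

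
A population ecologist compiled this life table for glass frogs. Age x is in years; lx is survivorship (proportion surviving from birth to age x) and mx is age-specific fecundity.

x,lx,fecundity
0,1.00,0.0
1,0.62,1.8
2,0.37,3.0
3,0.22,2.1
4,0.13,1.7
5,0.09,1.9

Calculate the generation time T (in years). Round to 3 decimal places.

lx·mx: 0, 1.116, 1.11, 0.462, 0.221, 0.171 → R0 = 3.08
x·lx·mx: 0, 1.116, 2.22, 1.386, 0.884, 0.855 → Σ = 6.461
T = 6.461 / 3.08 = 2.097727… → 2.098

2.098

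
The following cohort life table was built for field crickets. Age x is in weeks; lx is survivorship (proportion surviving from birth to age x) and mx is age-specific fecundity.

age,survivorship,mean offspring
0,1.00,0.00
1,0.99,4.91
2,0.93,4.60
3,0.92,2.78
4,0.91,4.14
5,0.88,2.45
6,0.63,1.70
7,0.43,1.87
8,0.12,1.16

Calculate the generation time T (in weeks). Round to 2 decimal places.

3.06

lx·mx: 0, 4.8609, 4.278, 2.5576, 3.7674, 2.156, 1.071, 0.8041, 0.1392 → R0 = 19.6342
x·lx·mx: 0, 4.8609, 8.556, 7.6728, 15.0696, 10.78, 6.426, 5.6287, 1.1136 → Σ = 60.1076
T = 60.1076 / 19.6342 = 3.061373… → 3.06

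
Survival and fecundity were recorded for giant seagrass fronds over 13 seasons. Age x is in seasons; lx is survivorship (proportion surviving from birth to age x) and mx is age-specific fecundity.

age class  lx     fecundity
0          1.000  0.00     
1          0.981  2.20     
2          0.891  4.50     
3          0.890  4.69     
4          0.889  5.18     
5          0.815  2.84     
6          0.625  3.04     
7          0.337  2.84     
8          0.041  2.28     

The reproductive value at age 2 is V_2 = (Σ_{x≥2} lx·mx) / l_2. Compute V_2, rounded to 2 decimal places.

20.26

lx·mx for x ≥ 2: 4.0095, 4.1741, 4.60502, 2.3146, 1.9, 0.95708, 0.09348 → sum = 18.05378
V_2 = 18.05378 / l_2 = 18.05378 / 0.891 = 20.262379… → 20.26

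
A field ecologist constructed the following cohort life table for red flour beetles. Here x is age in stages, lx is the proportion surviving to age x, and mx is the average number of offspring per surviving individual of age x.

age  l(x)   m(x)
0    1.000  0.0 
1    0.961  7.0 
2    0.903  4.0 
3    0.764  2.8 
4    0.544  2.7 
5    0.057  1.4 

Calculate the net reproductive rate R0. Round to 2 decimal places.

lx·mx by age: 0, 6.727, 3.612, 2.1392, 1.4688, 0.0798
R0 = Σ lx·mx = 14.0268 → 14.03

14.03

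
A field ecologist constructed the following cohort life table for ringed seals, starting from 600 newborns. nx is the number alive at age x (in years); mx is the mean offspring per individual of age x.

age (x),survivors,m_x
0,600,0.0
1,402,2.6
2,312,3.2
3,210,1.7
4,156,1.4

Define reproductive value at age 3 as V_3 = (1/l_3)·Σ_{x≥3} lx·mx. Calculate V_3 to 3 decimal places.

2.740

lx = nx/n0 = nx/600: 1, 0.67, 0.52, 0.35, 0.26
lx·mx for x ≥ 3: 0.595, 0.364 → sum = 0.959
V_3 = 0.959 / l_3 = 0.959 / 0.35 = 2.74 → 2.740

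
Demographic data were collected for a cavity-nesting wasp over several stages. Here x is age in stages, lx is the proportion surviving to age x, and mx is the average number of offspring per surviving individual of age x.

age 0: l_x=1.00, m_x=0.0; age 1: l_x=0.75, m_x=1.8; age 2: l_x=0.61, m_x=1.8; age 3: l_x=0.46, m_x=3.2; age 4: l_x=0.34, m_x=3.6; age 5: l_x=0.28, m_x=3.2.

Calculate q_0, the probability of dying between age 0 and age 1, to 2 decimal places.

0.25

q_0 = (l_0 − l_1) / l_0 = (1 − 0.75) / 1
     = 0.25 / 1 = 0.25 → 0.25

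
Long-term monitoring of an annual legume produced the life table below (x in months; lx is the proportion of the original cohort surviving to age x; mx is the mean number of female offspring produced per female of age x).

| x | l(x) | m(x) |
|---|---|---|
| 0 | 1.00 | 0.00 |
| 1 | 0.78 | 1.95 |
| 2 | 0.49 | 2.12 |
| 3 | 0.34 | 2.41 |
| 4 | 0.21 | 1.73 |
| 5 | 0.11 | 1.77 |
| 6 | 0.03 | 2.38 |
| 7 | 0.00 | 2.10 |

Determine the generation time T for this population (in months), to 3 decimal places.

lx·mx: 0, 1.521, 1.0388, 0.8194, 0.3633, 0.1947, 0.0714, 0 → R0 = 4.0086
x·lx·mx: 0, 1.521, 2.0776, 2.4582, 1.4532, 0.9735, 0.4284, 0 → Σ = 8.9119
T = 8.9119 / 4.0086 = 2.223195… → 2.223

2.223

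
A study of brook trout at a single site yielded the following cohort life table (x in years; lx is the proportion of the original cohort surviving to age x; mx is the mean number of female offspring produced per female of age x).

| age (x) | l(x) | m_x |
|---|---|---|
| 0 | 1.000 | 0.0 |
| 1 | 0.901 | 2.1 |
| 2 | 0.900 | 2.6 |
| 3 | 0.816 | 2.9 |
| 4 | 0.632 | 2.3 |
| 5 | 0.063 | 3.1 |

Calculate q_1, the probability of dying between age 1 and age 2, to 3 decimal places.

0.001

q_1 = (l_1 − l_2) / l_1 = (0.901 − 0.9) / 0.901
     = 0.001 / 0.901 = 0.00111… → 0.001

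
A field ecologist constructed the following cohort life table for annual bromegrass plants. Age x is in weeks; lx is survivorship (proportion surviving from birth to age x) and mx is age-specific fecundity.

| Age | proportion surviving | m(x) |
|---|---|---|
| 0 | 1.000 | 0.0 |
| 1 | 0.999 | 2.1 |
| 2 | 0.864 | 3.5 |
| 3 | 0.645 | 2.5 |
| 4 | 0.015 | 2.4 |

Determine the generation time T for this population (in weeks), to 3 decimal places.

lx·mx: 0, 2.0979, 3.024, 1.6125, 0.036 → R0 = 6.7704
x·lx·mx: 0, 2.0979, 6.048, 4.8375, 0.144 → Σ = 13.1274
T = 13.1274 / 6.7704 = 1.93894… → 1.939

1.939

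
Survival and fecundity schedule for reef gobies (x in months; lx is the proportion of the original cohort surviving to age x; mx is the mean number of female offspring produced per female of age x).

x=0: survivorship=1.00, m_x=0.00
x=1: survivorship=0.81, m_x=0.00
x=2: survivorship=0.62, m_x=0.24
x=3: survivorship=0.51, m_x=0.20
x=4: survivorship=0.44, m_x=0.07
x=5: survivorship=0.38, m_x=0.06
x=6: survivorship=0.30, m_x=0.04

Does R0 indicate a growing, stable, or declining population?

declining

R0 = Σ lx·mx = 0 + 0 + 0.1488 + 0.102 + 0.0308 + 0.0228 + 0.012 = 0.3164
R0 < 1, so the population is declining.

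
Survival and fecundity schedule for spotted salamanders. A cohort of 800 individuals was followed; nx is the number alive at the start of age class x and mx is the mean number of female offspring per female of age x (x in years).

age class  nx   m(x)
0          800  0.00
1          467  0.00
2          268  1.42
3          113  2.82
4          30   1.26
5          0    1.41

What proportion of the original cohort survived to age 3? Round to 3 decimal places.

l_3 = n_3/n_0 = 113/800 = 0.14125 → 0.141

0.141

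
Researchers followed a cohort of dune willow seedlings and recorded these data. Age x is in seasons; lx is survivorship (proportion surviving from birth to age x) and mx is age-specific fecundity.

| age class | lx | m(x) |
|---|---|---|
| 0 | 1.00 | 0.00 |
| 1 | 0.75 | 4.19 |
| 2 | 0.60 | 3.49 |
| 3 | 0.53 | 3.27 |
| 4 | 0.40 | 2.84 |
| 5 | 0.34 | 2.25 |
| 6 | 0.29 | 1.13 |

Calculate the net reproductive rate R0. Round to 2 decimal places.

lx·mx by age: 0, 3.1425, 2.094, 1.7331, 1.136, 0.765, 0.3277
R0 = Σ lx·mx = 9.1983 → 9.20

9.20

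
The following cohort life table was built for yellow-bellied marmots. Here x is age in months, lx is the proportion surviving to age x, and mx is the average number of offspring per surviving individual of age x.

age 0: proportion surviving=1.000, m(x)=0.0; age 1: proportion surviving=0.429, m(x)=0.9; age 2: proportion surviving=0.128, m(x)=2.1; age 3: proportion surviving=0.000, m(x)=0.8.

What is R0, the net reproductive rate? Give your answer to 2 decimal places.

0.65

lx·mx by age: 0, 0.3861, 0.2688, 0
R0 = Σ lx·mx = 0.6549 → 0.65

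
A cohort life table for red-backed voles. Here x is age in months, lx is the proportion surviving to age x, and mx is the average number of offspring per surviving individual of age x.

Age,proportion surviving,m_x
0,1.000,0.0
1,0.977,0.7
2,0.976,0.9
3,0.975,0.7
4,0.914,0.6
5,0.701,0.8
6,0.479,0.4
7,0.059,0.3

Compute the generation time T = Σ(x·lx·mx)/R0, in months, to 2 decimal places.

lx·mx: 0, 0.6839, 0.8784, 0.6825, 0.5484, 0.5608, 0.1916, 0.0177 → R0 = 3.5633
x·lx·mx: 0, 0.6839, 1.7568, 2.0475, 2.1936, 2.804, 1.1496, 0.1239 → Σ = 10.7593
T = 10.7593 / 3.5633 = 3.019476… → 3.02

3.02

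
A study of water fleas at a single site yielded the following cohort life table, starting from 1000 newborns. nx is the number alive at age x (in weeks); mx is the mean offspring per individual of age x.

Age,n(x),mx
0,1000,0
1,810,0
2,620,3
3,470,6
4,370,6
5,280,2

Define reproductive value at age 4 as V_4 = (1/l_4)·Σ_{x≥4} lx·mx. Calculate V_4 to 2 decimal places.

7.51

lx = nx/n0 = nx/1000: 1, 0.81, 0.62, 0.47, 0.37, 0.28
lx·mx for x ≥ 4: 2.22, 0.56 → sum = 2.78
V_4 = 2.78 / l_4 = 2.78 / 0.37 = 7.513514… → 7.51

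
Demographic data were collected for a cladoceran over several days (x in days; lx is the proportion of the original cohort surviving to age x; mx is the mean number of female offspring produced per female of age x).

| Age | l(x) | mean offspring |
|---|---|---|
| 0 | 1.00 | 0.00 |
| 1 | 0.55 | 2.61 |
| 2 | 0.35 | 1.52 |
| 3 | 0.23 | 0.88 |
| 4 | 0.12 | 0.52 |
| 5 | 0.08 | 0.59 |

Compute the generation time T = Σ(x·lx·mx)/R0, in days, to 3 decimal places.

lx·mx: 0, 1.4355, 0.532, 0.2024, 0.0624, 0.0472 → R0 = 2.2795
x·lx·mx: 0, 1.4355, 1.064, 0.6072, 0.2496, 0.236 → Σ = 3.5923
T = 3.5923 / 2.2795 = 1.575916… → 1.576

1.576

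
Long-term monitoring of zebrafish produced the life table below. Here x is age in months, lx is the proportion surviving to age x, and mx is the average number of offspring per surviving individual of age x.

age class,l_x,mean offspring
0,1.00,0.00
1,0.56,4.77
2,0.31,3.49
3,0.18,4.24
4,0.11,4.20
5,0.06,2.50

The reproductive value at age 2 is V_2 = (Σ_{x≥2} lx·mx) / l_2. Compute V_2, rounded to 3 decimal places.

lx·mx for x ≥ 2: 1.0819, 0.7632, 0.462, 0.15 → sum = 2.4571
V_2 = 2.4571 / l_2 = 2.4571 / 0.31 = 7.926129… → 7.926

7.926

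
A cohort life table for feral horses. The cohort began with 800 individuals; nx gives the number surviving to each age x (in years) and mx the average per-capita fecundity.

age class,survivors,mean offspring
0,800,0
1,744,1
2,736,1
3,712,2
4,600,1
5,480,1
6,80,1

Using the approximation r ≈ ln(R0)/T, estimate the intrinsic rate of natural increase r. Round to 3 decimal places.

0.561

lx = nx/n0 = nx/800: 1, 0.93, 0.92, 0.89, 0.75, 0.6, 0.1
R0 = Σ lx·mx = 0 + 0.93 + 0.92 + 1.78 + 0.75 + 0.6 + 0.1 = 5.08
Σ x·lx·mx = 14.71; T = 14.71/5.08 = 2.89567…
r ≈ ln(R0)/T = ln(5.08)/2.89567… = 0.56129… → 0.561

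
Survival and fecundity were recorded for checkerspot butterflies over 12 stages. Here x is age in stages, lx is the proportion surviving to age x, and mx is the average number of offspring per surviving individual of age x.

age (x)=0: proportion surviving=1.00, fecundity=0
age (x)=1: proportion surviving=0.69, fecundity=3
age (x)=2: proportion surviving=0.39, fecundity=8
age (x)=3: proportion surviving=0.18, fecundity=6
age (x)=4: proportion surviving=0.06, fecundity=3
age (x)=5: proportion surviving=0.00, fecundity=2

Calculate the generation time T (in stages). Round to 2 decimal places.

1.90

lx·mx: 0, 2.07, 3.12, 1.08, 0.18, 0 → R0 = 6.45
x·lx·mx: 0, 2.07, 6.24, 3.24, 0.72, 0 → Σ = 12.27
T = 12.27 / 6.45 = 1.902326… → 1.90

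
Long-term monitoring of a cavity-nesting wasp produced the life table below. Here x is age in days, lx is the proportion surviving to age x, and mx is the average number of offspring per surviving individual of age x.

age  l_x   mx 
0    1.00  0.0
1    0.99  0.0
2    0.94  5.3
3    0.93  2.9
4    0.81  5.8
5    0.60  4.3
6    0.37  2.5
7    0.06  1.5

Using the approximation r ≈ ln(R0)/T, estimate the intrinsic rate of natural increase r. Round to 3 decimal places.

R0 = Σ lx·mx = 0 + 0 + 4.982 + 2.697 + 4.698 + 2.58 + 0.925 + 0.09 = 15.972
Σ x·lx·mx = 55.927; T = 55.927/15.972 = 3.50157…
r ≈ ln(R0)/T = ln(15.972)/3.50157… = 0.79131… → 0.791

0.791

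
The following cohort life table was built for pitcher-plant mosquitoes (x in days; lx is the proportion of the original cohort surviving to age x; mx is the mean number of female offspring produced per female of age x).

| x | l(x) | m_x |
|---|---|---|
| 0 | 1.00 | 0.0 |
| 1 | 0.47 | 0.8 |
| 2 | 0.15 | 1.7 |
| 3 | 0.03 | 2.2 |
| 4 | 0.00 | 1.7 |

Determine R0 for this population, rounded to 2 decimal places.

0.70

lx·mx by age: 0, 0.376, 0.255, 0.066, 0
R0 = Σ lx·mx = 0.697 → 0.70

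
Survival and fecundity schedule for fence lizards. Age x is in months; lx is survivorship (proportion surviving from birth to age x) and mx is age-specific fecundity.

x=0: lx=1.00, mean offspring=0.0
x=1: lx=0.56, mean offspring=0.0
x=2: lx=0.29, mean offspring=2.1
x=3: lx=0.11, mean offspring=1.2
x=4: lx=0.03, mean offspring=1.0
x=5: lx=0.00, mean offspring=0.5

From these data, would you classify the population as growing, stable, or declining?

R0 = Σ lx·mx = 0 + 0 + 0.609 + 0.132 + 0.03 + 0 = 0.771
R0 < 1, so the population is declining.

declining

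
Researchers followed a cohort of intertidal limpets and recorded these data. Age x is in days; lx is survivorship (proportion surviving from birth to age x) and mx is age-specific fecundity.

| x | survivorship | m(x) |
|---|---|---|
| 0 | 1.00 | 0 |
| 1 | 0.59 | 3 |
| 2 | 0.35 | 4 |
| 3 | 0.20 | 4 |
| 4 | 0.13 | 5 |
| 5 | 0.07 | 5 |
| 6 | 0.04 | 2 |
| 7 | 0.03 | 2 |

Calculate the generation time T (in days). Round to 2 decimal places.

lx·mx: 0, 1.77, 1.4, 0.8, 0.65, 0.35, 0.08, 0.06 → R0 = 5.11
x·lx·mx: 0, 1.77, 2.8, 2.4, 2.6, 1.75, 0.48, 0.42 → Σ = 12.22
T = 12.22 / 5.11 = 2.391389… → 2.39

2.39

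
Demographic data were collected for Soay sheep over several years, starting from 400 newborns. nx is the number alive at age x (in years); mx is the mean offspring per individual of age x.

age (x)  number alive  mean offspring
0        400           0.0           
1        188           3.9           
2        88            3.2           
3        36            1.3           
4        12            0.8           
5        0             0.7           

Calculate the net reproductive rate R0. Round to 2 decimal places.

lx = nx/n0 = nx/400: 1, 0.47, 0.22, 0.09, 0.03, 0
lx·mx by age: 0, 1.833, 0.704, 0.117, 0.024, 0
R0 = Σ lx·mx = 2.678 → 2.68

2.68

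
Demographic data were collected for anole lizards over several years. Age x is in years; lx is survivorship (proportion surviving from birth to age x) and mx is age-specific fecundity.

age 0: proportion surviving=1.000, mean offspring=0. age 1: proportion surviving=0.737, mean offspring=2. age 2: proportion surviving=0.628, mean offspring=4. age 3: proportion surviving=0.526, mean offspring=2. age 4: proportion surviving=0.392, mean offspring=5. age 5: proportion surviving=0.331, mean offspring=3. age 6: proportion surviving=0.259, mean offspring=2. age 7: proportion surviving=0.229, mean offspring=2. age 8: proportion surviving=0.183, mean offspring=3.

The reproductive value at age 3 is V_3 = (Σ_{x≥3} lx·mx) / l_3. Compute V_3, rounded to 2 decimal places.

lx·mx for x ≥ 3: 1.052, 1.96, 0.993, 0.518, 0.458, 0.549 → sum = 5.53
V_3 = 5.53 / l_3 = 5.53 / 0.526 = 10.513308… → 10.51

10.51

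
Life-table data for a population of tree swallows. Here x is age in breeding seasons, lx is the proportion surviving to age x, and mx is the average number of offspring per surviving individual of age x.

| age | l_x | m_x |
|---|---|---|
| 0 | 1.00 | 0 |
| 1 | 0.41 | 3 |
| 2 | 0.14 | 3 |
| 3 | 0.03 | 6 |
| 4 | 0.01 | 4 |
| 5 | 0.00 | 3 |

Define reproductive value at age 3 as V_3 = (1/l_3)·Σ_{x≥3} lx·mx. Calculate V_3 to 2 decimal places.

lx·mx for x ≥ 3: 0.18, 0.04, 0 → sum = 0.22
V_3 = 0.22 / l_3 = 0.22 / 0.03 = 7.333333… → 7.33

7.33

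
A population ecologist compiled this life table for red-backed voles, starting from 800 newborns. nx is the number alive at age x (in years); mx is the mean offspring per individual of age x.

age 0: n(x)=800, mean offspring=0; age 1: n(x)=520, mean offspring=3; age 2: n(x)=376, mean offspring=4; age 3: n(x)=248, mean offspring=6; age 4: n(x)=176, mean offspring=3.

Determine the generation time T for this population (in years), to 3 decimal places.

lx = nx/n0 = nx/800: 1, 0.65, 0.47, 0.31, 0.22
lx·mx: 0, 1.95, 1.88, 1.86, 0.66 → R0 = 6.35
x·lx·mx: 0, 1.95, 3.76, 5.58, 2.64 → Σ = 13.93
T = 13.93 / 6.35 = 2.193701… → 2.194

2.194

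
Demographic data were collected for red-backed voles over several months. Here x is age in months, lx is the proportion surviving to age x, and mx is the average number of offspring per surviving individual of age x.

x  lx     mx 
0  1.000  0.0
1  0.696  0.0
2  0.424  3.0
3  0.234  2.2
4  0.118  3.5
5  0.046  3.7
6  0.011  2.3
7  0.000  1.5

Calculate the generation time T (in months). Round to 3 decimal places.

lx·mx: 0, 0, 1.272, 0.5148, 0.413, 0.1702, 0.0253, 0 → R0 = 2.3953
x·lx·mx: 0, 0, 2.544, 1.5444, 1.652, 0.851, 0.1518, 0 → Σ = 6.7432
T = 6.7432 / 2.3953 = 2.81518… → 2.815

2.815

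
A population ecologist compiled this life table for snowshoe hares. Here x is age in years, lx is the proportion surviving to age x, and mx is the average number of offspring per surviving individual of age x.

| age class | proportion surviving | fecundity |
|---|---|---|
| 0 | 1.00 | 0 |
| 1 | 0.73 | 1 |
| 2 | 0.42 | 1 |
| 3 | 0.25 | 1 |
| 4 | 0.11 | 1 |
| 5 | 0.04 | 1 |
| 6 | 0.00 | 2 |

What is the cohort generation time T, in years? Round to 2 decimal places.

lx·mx: 0, 0.73, 0.42, 0.25, 0.11, 0.04, 0 → R0 = 1.55
x·lx·mx: 0, 0.73, 0.84, 0.75, 0.44, 0.2, 0 → Σ = 2.96
T = 2.96 / 1.55 = 1.909677… → 1.91

1.91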